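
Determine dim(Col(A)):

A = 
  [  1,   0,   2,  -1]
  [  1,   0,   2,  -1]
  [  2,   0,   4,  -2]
Row reduce:
R2 → R2 - (1)·R1
R3 → R3 - (2)·R1
REF = 
  [  1,   0,   2,  -1]
  [  0,   0,   0,   0]
  [  0,   0,   0,   0]
Pivot columns: 1 → 1 pivot.
dim(Col(A)) = number of pivot columns = 1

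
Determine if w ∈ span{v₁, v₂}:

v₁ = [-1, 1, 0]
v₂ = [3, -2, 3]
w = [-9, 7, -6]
Yes

Form the augmented matrix and row-reduce:
[v₁|v₂|w] = 
  [ -1,   3,  -9]
  [  1,  -2,   7]
  [  0,   3,  -6]
R2 → R2 + (1)·R1
R3 → R3 - (3)·R2
REF = 
  [ -1,   3,  -9]
  [  0,   1,  -2]
  [  0,   0,   0]

No row of the form [0 0 | nonzero], so the system is consistent. Back-substitution gives c₁ = 3, c₂ = -2: w = (3)·v₁ + (-2)·v₂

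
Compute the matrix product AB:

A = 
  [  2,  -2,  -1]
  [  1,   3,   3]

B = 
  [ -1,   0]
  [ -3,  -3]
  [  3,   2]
A is 2×3 and B is 3×2, so AB is 2×2. Each entry is (row of A)·(column of B):
AB[1,1] = (2)(-1) + (-2)(-3) + (-1)(3) = 1
AB[1,2] = (2)(0) + (-2)(-3) + (-1)(2) = 4
AB[2,1] = (1)(-1) + (3)(-3) + (3)(3) = -1
AB[2,2] = (1)(0) + (3)(-3) + (3)(2) = -3

AB = 
  [  1,   4]
  [ -1,  -3]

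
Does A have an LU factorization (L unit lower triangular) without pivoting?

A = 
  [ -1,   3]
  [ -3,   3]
Yes.
A[1,1] = -1 ≠ 0, so Gaussian elimination proceeds without a row swap: multiplier ℓ₂₁ = (-3)/(-1) = 3, and U[2,2] = 3 - (3)(3) = -6.
L = 
  [  1,   0]
  [  3,   1]
U = 
  [ -1,   3]
  [  0,  -6]
Check row 2 of LU: [(3)(-1), (3)(3) + (-6)] = [-3, 3] = row 2 of A ✓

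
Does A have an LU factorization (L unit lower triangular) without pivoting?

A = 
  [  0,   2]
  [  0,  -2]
Yes.
The first column is zero, so A is already upper triangular: L = I, U = A.
L = 
  [  1,   0]
  [  0,   1]
U = 
  [  0,   2]
  [  0,  -2]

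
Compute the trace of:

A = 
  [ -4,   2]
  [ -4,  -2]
-6

tr(A) = -4 + -2 = -6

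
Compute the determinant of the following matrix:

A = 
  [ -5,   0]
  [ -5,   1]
For a 2×2 matrix, det = ad - bc = (-5)(1) - (0)(-5) = -5

det(A) = -5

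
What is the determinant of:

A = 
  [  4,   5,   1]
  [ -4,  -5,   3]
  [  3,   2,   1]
Cofactor expansion along row 1:
det(A) = (4)·((-5)(1) - (3)(2)) - (5)·((-4)(1) - (3)(3)) + (1)·((-4)(2) - (-5)(3))
  = (4)(-11) - (5)(-13) + (1)(7)
  = 28

det(A) = 28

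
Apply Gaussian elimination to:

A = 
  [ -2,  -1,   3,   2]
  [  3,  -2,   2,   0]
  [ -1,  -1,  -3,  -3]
Row operations:
R2 → R2 + (3/2)·R1
R3 → R3 - (1/2)·R1
R3 → R3 - (1/7)·R2

Resulting echelon form:
REF = 
  [   -2,    -1,     3,     2]
  [    0,  -7/2,  13/2,     3]
  [    0,     0, -38/7, -31/7]

Rank = 3 (number of non-zero pivot rows).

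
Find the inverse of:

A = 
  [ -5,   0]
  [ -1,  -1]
det(A) = (-5)(-1) - (0)(-1) = 5
For a 2×2 matrix, A⁻¹ = (1/det(A)) · [[d, -b], [-c, a]]
    = (1/5) · [[-1, 0], [1, -5]]

A⁻¹ = 
  [-1/5,    0]
  [ 1/5,   -1]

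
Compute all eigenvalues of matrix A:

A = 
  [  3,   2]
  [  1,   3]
tr(A) = 6, det(A) = 7
Characteristic polynomial: λ² - tr(A)λ + det(A) = λ² - 6λ + 7
λ² - 6λ + 7 = 0  ⇒  λ = (6 ± √((-6)² - 4·(7)))/2 = (6 ± √(8))/2
  = 3 + √2,  3 - √2

λ = 3 + √2, 3 - √2  (≈ 4.414, 1.586)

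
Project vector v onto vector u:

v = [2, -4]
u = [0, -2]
v·u = (2)(0) + (-4)(-2) = 8
u·u = (0)² + (-2)² = 4
proj_u(v) = (v·u / u·u) × u = (8/4) × u = (2) × u

proj_u(v) = [0, -4]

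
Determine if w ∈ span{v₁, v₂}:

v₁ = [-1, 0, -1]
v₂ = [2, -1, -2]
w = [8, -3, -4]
Yes

Form the augmented matrix and row-reduce:
[v₁|v₂|w] = 
  [ -1,   2,   8]
  [  0,  -1,  -3]
  [ -1,  -2,  -4]
R3 → R3 - (1)·R1
R3 → R3 - (4)·R2
REF = 
  [ -1,   2,   8]
  [  0,  -1,  -3]
  [  0,   0,   0]

No row of the form [0 0 | nonzero], so the system is consistent. Back-substitution gives c₁ = -2, c₂ = 3: w = (-2)·v₁ + (3)·v₂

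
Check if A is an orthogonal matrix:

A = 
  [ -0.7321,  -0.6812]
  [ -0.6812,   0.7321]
Yes

AᵀA = 
  [  1,   0]
  [  0,   1]
≈ I (equal to I up to the 4-dp rounding of the entries)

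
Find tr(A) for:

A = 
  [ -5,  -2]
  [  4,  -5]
-10

tr(A) = -5 + -5 = -10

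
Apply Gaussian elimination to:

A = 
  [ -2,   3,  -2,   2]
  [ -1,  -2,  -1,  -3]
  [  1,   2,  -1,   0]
Row operations:
R2 → R2 - (1/2)·R1
R3 → R3 + (1/2)·R1
R3 → R3 + (1)·R2

Resulting echelon form:
REF = 
  [  -2,    3,   -2,    2]
  [   0, -7/2,    0,   -4]
  [   0,    0,   -2,   -3]

Rank = 3 (number of non-zero pivot rows).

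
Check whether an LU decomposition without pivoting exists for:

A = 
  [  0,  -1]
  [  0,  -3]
Yes.
The first column is zero, so A is already upper triangular: L = I, U = A.
L = 
  [  1,   0]
  [  0,   1]
U = 
  [  0,  -1]
  [  0,  -3]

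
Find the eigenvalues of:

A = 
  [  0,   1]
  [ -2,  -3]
tr(A) = -3, det(A) = 2
Characteristic polynomial: λ² - tr(A)λ + det(A) = λ² + 3λ + 2
λ² + 3λ + 2 = (λ + 2)(λ + 1)

λ = -1, -2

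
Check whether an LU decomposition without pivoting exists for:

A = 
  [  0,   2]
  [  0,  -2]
Yes.
The first column is zero, so A is already upper triangular: L = I, U = A.
L = 
  [  1,   0]
  [  0,   1]
U = 
  [  0,   2]
  [  0,  -2]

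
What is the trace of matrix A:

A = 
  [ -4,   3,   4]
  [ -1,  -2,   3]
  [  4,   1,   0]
-6

tr(A) = -4 + -2 + 0 = -6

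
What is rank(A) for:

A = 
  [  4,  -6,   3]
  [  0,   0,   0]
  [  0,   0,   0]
Row reduce:
(no row operations needed)
REF = 
  [  4,  -6,   3]
  [  0,   0,   0]
  [  0,   0,   0]
Pivot columns: 1 → 1 pivot.

rank(A) = 1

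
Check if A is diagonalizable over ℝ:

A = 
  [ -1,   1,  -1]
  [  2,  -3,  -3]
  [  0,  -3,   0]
Yes

Characteristic polynomial: det(λI - A) = λ³ + 4λ² - 8λ - 15
Testing integer divisors of the constant term: p(-5) = 0, so (λ + 5) is a factor:
p(λ) = (λ + 5)(λ² - λ - 3)
λ² - λ - 3 = 0  ⇒  λ = (1 ± √((-1)² - 4·(-3)))/2 = (1 ± √(13))/2
  = (1 + √13)/2,  (1 - √13)/2
Eigenvalues: -5, (1 + √13)/2, (1 - √13)/2  (≈ -5, 2.303, -1.303)
The two irrational eigenvalues are distinct (simple), so each has alg. mult. = geom. mult. = 1.
λ=-5: alg. mult. = 1, geom. mult. = 3 - rank(A - (-5)I) = 3 - 2 = 1
Sum of geometric multiplicities equals n, so A has n independent eigenvectors.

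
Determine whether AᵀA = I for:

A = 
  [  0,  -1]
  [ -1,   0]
Yes

AᵀA = 
  [  1,   0]
  [  0,   1]
= I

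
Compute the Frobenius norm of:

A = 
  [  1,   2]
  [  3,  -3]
||A||_F = 4.796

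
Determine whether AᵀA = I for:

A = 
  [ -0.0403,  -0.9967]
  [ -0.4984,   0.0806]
No

AᵀA = 
  [  0.2500,   0]
  [  0,   0.9999]
≠ I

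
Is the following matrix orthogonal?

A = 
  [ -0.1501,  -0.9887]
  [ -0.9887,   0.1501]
Yes

AᵀA = 
  [  1.0001,   0]
  [  0,   1.0001]
≈ I (equal to I up to the 4-dp rounding of the entries)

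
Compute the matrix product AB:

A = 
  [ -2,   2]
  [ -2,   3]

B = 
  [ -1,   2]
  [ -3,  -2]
AB = 
  [ -4,  -8]
  [ -7, -10]

A is 2×2 and B is 2×2, so AB is 2×2. Each entry is (row of A)·(column of B):
AB[1,1] = (-2)(-1) + (2)(-3) = -4
AB[1,2] = (-2)(2) + (2)(-2) = -8
AB[2,1] = (-2)(-1) + (3)(-3) = -7
AB[2,2] = (-2)(2) + (3)(-2) = -10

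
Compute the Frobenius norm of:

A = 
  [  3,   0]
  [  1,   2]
||A||_F = 3.742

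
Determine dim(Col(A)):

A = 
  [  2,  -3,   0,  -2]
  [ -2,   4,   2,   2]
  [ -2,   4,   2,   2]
Row reduce:
R2 → R2 + (1)·R1
R3 → R3 + (1)·R1
R3 → R3 - (1)·R2
REF = 
  [  2,  -3,   0,  -2]
  [  0,   1,   2,   0]
  [  0,   0,   0,   0]
Pivot columns: 1, 2 → 2 pivots.
dim(Col(A)) = number of pivot columns = 2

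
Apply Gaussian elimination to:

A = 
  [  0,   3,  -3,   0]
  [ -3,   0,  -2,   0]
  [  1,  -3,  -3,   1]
Row operations:
Swap R1 ↔ R2
R3 → R3 + (1/3)·R1
R3 → R3 + (1)·R2

Resulting echelon form:
REF = 
  [   -3,     0,    -2,     0]
  [    0,     3,    -3,     0]
  [    0,     0, -20/3,     1]

Rank = 3 (number of non-zero pivot rows).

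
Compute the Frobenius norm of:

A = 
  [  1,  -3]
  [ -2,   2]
||A||_F = 4.243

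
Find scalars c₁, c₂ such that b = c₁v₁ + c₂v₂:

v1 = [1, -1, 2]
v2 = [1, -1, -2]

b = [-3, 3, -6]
c1 = -3, c2 = 0

b = -3·v1 + 0·v2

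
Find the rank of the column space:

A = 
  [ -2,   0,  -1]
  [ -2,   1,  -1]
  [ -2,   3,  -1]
dim(Col(A)) = 2

Row reduce:
R2 → R2 - (1)·R1
R3 → R3 - (1)·R1
R3 → R3 - (3)·R2
REF = 
  [ -2,   0,  -1]
  [  0,   1,   0]
  [  0,   0,   0]
Pivot columns: 1, 2 → 2 pivots.
dim(Col(A)) = number of pivot columns = 2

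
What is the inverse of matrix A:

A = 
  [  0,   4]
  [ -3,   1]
det(A) = (0)(1) - (4)(-3) = 12
For a 2×2 matrix, A⁻¹ = (1/det(A)) · [[d, -b], [-c, a]]
    = (1/12) · [[1, -4], [3, 0]]

A⁻¹ = 
  [1/12, -1/3]
  [ 1/4,    0]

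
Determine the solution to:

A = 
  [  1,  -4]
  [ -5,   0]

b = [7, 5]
x = [-1, -2]

Row reduce the augmented matrix [A|b]:
R2 → R2 + (5)·R1
REF = 
  [  1,  -4,   7]
  [  0, -20,  40]

Back-substitution:
x₂ = 40 / (-20) = -2
x₁ = (7 - (-4)(-2)) / 1 = -1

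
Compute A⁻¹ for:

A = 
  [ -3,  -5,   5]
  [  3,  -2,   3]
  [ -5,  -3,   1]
det(A) = (-3)·((-2)(1) - (3)(-3)) - (-5)·((3)(1) - (3)(-5)) + (5)·((3)(-3) - (-2)(-5))
  = (-3)(7) - (-5)(18) + (5)(-19)
  = -26
det(A) = -26 ≠ 0, so A is invertible.

Cofactors Cᵢⱼ = (-1)ⁱ⁺ʲ·Mᵢⱼ:
C = 
  [  7, -18, -19]
  [-10,  22,  16]
  [ -5,  24,  21]

adj(A) = Cᵀ:
adj(A) = 
  [  7, -10,  -5]
  [-18,  22,  24]
  [-19,  16,  21]

A⁻¹ = (-1/26) · adj(A):
A⁻¹ = 
  [ -7/26,   5/13,   5/26]
  [  9/13, -11/13, -12/13]
  [ 19/26,  -8/13, -21/26]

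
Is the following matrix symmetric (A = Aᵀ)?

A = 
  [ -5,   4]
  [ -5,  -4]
No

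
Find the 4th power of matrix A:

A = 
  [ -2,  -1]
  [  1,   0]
A^4 = 
  [  5,   4]
  [ -4,  -3]

A² = A·A:
A²[1,1] = (-2)(-2) + (-1)(1) = 3
A²[1,2] = (-2)(-1) + (-1)(0) = 2
A²[2,1] = (1)(-2) + (0)(1) = -2
A²[2,2] = (1)(-1) + (0)(0) = -1
A² = 
  [  3,   2]
  [ -2,  -1]

A^3 = A^2·A:
A^3[1,1] = (3)(-2) + (2)(1) = -4
A^3[1,2] = (3)(-1) + (2)(0) = -3
A^3[2,1] = (-2)(-2) + (-1)(1) = 3
A^3[2,2] = (-2)(-1) + (-1)(0) = 2
A^3 = 
  [ -4,  -3]
  [  3,   2]

A^4 = A^3·A:
A^4[1,1] = (-4)(-2) + (-3)(1) = 5
A^4[1,2] = (-4)(-1) + (-3)(0) = 4
A^4[2,1] = (3)(-2) + (2)(1) = -4
A^4[2,2] = (3)(-1) + (2)(0) = -3
A^4 = 
  [  5,   4]
  [ -4,  -3]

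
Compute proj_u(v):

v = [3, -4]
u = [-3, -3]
v·u = (3)(-3) + (-4)(-3) = 3
u·u = (-3)² + (-3)² = 18
proj_u(v) = (v·u / u·u) × u = (3/18) × u = (1/6) × u

proj_u(v) = [-1/2, -1/2]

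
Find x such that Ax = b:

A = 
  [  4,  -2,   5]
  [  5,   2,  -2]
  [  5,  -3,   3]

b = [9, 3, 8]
Row reduce the augmented matrix [A|b]:
R2 → R2 - (5/4)·R1
R3 → R3 - (5/4)·R1
R3 → R3 + (1/9)·R2
REF = 
  [    4,    -2,     5,     9]
  [    0,   9/2, -33/4, -33/4]
  [    0,     0, -25/6, -25/6]

Back-substitution:
x₃ = (-25/6) / (-25/6) = 1
x₂ = (-33/4 - (-33/4)(1)) / (9/2) = 0
x₁ = (9 - (-2)(0) - (5)(1)) / 4 = 1

x = [1, 0, 1]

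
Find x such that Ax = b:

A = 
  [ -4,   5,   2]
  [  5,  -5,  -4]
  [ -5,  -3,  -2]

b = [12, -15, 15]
x = [-3, 0, 0]

Row reduce the augmented matrix [A|b]:
R2 → R2 + (5/4)·R1
R3 → R3 - (5/4)·R1
R3 → R3 + (37/5)·R2
REF = 
  [   -4,     5,     2,    12]
  [    0,   5/4,  -3/2,     0]
  [    0,     0, -78/5,     0]

Back-substitution:
x₃ = 0 / (-78/5) = 0
x₂ = (0 - (-3/2)(0)) / (5/4) = 0
x₁ = (12 - (5)(0) - (2)(0)) / (-4) = -3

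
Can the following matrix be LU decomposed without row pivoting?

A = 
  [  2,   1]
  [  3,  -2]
Yes.
A[1,1] = 2 ≠ 0, so Gaussian elimination proceeds without a row swap: multiplier ℓ₂₁ = (3)/(2) = 3/2, and U[2,2] = -2 - (3/2)(1) = -7/2.
L = 
  [  1,   0]
  [3/2,   1]
U = 
  [   2,    1]
  [   0, -7/2]
Check row 2 of LU: [(3/2)(2), (3/2)(1) + (-7/2)] = [3, -2] = row 2 of A ✓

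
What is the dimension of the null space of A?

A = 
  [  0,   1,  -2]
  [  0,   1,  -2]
nullity(A) = 2

Row reduce:
R2 → R2 - (1)·R1
REF = 
  [  0,   1,  -2]
  [  0,   0,   0]
Pivot columns: 2 → 1 pivot.
rank(A) = 1, so nullity(A) = 3 - 1 = 2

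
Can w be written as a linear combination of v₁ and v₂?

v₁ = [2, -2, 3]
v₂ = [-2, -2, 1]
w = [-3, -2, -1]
No

Form the augmented matrix and row-reduce:
[v₁|v₂|w] = 
  [  2,  -2,  -3]
  [ -2,  -2,  -2]
  [  3,   1,  -1]
R2 → R2 + (1)·R1
R3 → R3 - (3/2)·R1
R3 → R3 + (1)·R2
REF = 
  [   2,   -2,   -3]
  [   0,   -4,   -5]
  [   0,    0, -3/2]

Row 3 reads [0 0 | -3/2], i.e. 0 = -3/2, so the system is inconsistent and w ∉ span{v₁, v₂}.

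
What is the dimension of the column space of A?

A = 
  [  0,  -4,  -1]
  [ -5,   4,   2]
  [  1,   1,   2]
dim(Col(A)) = 3

Row reduce:
Swap R1 ↔ R2
R3 → R3 + (1/5)·R1
R3 → R3 + (9/20)·R2
REF = 
  [   -5,     4,     2]
  [    0,    -4,    -1]
  [    0,     0, 39/20]
Pivot columns: 1, 2, 3 → 3 pivots.
dim(Col(A)) = number of pivot columns = 3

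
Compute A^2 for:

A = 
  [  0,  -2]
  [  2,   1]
A² = A·A:
A²[1,1] = (0)(0) + (-2)(2) = -4
A²[1,2] = (0)(-2) + (-2)(1) = -2
A²[2,1] = (2)(0) + (1)(2) = 2
A²[2,2] = (2)(-2) + (1)(1) = -3
A² = 
  [ -4,  -2]
  [  2,  -3]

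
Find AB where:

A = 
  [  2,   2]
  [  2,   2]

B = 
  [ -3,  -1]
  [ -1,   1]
A is 2×2 and B is 2×2, so AB is 2×2. Each entry is (row of A)·(column of B):
AB[1,1] = (2)(-3) + (2)(-1) = -8
AB[1,2] = (2)(-1) + (2)(1) = 0
AB[2,1] = (2)(-3) + (2)(-1) = -8
AB[2,2] = (2)(-1) + (2)(1) = 0

AB = 
  [ -8,   0]
  [ -8,   0]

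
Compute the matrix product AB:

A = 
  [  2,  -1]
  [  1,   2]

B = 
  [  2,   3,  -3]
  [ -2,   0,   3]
A is 2×2 and B is 2×3, so AB is 2×3. Each entry is (row of A)·(column of B):
AB[1,1] = (2)(2) + (-1)(-2) = 6
AB[1,2] = (2)(3) + (-1)(0) = 6
AB[1,3] = (2)(-3) + (-1)(3) = -9
AB[2,1] = (1)(2) + (2)(-2) = -2
AB[2,2] = (1)(3) + (2)(0) = 3
AB[2,3] = (1)(-3) + (2)(3) = 3

AB = 
  [  6,   6,  -9]
  [ -2,   3,   3]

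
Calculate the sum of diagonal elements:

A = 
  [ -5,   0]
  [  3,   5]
0

tr(A) = -5 + 5 = 0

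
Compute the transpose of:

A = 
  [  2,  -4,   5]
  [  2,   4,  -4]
Aᵀ = 
  [  2,   2]
  [ -4,   4]
  [  5,  -4]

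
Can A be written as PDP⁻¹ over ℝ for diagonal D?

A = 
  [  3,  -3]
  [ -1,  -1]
Yes

tr(A) = 2, det(A) = -6
Characteristic polynomial: λ² - tr(A)λ + det(A) = λ² - 2λ - 6
λ² - 2λ - 6 = 0  ⇒  λ = (2 ± √((-2)² - 4·(-6)))/2 = (2 ± √(28))/2
  = 1 + √7,  1 - √7
Eigenvalues: 1 + √7, 1 - √7  (≈ 3.646, -1.646)
The two irrational eigenvalues are distinct (simple), so each has alg. mult. = geom. mult. = 1.
Sum of geometric multiplicities equals n, so A has n independent eigenvectors.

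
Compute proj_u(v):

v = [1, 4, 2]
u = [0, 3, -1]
proj_u(v) = [0, 3, -1]

v·u = (1)(0) + (4)(3) + (2)(-1) = 10
u·u = (0)² + (3)² + (-1)² = 10
proj_u(v) = (v·u / u·u) × u = (10/10) × u = (1) × u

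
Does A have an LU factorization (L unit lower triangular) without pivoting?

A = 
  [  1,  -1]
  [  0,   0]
Yes.
A[1,1] = 1 ≠ 0, so Gaussian elimination proceeds without a row swap: multiplier ℓ₂₁ = (0)/(1) = 0, and U[2,2] = 0 - (0)(-1) = 0.
L = 
  [  1,   0]
  [  0,   1]
U = 
  [  1,  -1]
  [  0,   0]
Check row 2 of LU: [(0)(1), (0)(-1) + 0] = [0, 0] = row 2 of A ✓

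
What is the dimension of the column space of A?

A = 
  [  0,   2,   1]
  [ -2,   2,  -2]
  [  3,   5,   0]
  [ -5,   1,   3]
dim(Col(A)) = 3

Row reduce:
Swap R1 ↔ R2
R3 → R3 + (3/2)·R1
R4 → R4 - (5/2)·R1
R3 → R3 - (4)·R2
R4 → R4 + (2)·R2
R4 → R4 + (10/7)·R3
REF = 
  [ -2,   2,  -2]
  [  0,   2,   1]
  [  0,   0,  -7]
  [  0,   0,   0]
Pivot columns: 1, 2, 3 → 3 pivots.
dim(Col(A)) = number of pivot columns = 3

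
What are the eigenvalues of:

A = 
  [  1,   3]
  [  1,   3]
λ = 4, 0

tr(A) = 4, det(A) = 0
Characteristic polynomial: λ² - tr(A)λ + det(A) = λ² - 4λ
λ² - 4λ = λ(λ - 4)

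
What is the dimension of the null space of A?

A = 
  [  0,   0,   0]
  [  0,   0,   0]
nullity(A) = 3

Row reduce:
(no row operations needed)
REF = 
  [  0,   0,   0]
  [  0,   0,   0]
Pivot columns: none → 0 pivots.
rank(A) = 0, so nullity(A) = 3 - 0 = 3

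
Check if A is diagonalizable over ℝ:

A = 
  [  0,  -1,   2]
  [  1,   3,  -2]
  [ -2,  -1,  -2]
No

Characteristic polynomial: det(λI - A) = λ³ - λ² - 3λ - 4
By the rational root theorem any rational root is an integer dividing 4; none of those is a root, so p(λ) has no rational roots and hence (being an irreducible cubic) no repeated roots.
Discriminant of the cubic: Δ = -547
Δ < 0 ⇒ one real eigenvalue and a complex-conjugate pair: λ ≈ 2.678, -0.839 + 0.8887i, -0.839 - 0.8887i
Has complex eigenvalues (not diagonalizable over ℝ).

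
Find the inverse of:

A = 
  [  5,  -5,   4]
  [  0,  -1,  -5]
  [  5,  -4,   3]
det(A) = (5)·((-1)(3) - (-5)(-4)) - (-5)·((0)(3) - (-5)(5)) + (4)·((0)(-4) - (-1)(5))
  = (5)(-23) - (-5)(25) + (4)(5)
  = 30
det(A) = 30 ≠ 0, so A is invertible.

Cofactors Cᵢⱼ = (-1)ⁱ⁺ʲ·Mᵢⱼ:
C = 
  [-23, -25,   5]
  [ -1,  -5,  -5]
  [ 29,  25,  -5]

adj(A) = Cᵀ:
adj(A) = 
  [-23,  -1,  29]
  [-25,  -5,  25]
  [  5,  -5,  -5]

A⁻¹ = (1/30) · adj(A):
A⁻¹ = 
  [-23/30,  -1/30,  29/30]
  [  -5/6,   -1/6,    5/6]
  [   1/6,   -1/6,   -1/6]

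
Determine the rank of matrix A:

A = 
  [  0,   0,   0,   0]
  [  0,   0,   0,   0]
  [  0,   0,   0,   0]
Row reduce:
(no row operations needed)
REF = 
  [  0,   0,   0,   0]
  [  0,   0,   0,   0]
  [  0,   0,   0,   0]
Pivot columns: none → 0 pivots.

rank(A) = 0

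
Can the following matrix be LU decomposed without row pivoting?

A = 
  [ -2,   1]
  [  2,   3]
Yes.
A[1,1] = -2 ≠ 0, so Gaussian elimination proceeds without a row swap: multiplier ℓ₂₁ = (2)/(-2) = -1, and U[2,2] = 3 - (-1)(1) = 4.
L = 
  [  1,   0]
  [ -1,   1]
U = 
  [ -2,   1]
  [  0,   4]
Check row 2 of LU: [(-1)(-2), (-1)(1) + 4] = [2, 3] = row 2 of A ✓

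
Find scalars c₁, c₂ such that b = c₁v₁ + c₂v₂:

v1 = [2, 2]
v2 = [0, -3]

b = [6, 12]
c1 = 3, c2 = -2

b = 3·v1 + -2·v2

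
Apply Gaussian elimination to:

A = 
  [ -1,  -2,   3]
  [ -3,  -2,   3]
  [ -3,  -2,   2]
Row operations:
R2 → R2 - (3)·R1
R3 → R3 - (3)·R1
R3 → R3 - (1)·R2

Resulting echelon form:
REF = 
  [ -1,  -2,   3]
  [  0,   4,  -6]
  [  0,   0,  -1]

Rank = 3 (number of non-zero pivot rows).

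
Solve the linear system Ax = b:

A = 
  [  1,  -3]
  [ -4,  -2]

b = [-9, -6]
x = [0, 3]

Row reduce the augmented matrix [A|b]:
R2 → R2 + (4)·R1
REF = 
  [  1,  -3,  -9]
  [  0, -14, -42]

Back-substitution:
x₂ = (-42) / (-14) = 3
x₁ = (-9 - (-3)(3)) / 1 = 0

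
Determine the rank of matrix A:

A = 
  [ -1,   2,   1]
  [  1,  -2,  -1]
Row reduce:
R2 → R2 + (1)·R1
REF = 
  [ -1,   2,   1]
  [  0,   0,   0]
Pivot columns: 1 → 1 pivot.

rank(A) = 1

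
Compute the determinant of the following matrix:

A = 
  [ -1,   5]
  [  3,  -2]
-13

For a 2×2 matrix, det = ad - bc = (-1)(-2) - (5)(3) = -13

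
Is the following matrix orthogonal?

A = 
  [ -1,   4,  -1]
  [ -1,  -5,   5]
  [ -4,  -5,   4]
No

AᵀA = 
  [ 18,  21, -20]
  [ 21,  66, -49]
  [-20, -49,  42]
≠ I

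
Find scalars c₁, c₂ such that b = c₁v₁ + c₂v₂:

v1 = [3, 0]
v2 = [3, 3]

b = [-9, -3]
c1 = -2, c2 = -1

b = -2·v1 + -1·v2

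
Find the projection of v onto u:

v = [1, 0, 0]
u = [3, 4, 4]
proj_u(v) = [9/41, 12/41, 12/41]

v·u = (1)(3) + (0)(4) + (0)(4) = 3
u·u = (3)² + (4)² + (4)² = 41
proj_u(v) = (v·u / u·u) × u = (3/41) × u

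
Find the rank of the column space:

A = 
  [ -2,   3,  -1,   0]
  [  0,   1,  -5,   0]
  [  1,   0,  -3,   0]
dim(Col(A)) = 3

Row reduce:
R3 → R3 + (1/2)·R1
R3 → R3 - (3/2)·R2
REF = 
  [ -2,   3,  -1,   0]
  [  0,   1,  -5,   0]
  [  0,   0,   4,   0]
Pivot columns: 1, 2, 3 → 3 pivots.
dim(Col(A)) = number of pivot columns = 3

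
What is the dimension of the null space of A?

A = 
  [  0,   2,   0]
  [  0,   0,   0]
nullity(A) = 2

Row reduce:
(no row operations needed)
REF = 
  [  0,   2,   0]
  [  0,   0,   0]
Pivot columns: 2 → 1 pivot.
rank(A) = 1, so nullity(A) = 3 - 1 = 2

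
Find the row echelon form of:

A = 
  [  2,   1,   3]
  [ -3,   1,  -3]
Row operations:
R2 → R2 + (3/2)·R1

Resulting echelon form:
REF = 
  [  2,   1,   3]
  [  0, 5/2, 3/2]

Rank = 2 (number of non-zero pivot rows).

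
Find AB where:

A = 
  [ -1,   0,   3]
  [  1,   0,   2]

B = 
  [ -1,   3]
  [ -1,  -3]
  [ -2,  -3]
A is 2×3 and B is 3×2, so AB is 2×2. Each entry is (row of A)·(column of B):
AB[1,1] = (-1)(-1) + (0)(-1) + (3)(-2) = -5
AB[1,2] = (-1)(3) + (0)(-3) + (3)(-3) = -12
AB[2,1] = (1)(-1) + (0)(-1) + (2)(-2) = -5
AB[2,2] = (1)(3) + (0)(-3) + (2)(-3) = -3

AB = 
  [ -5, -12]
  [ -5,  -3]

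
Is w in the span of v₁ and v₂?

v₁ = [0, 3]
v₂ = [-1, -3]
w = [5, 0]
Yes

Form the augmented matrix and row-reduce:
[v₁|v₂|w] = 
  [  0,  -1,   5]
  [  3,  -3,   0]
Swap R1 ↔ R2
REF = 
  [  3,  -3,   0]
  [  0,  -1,   5]

No row of the form [0 0 | nonzero], so the system is consistent. Back-substitution gives c₁ = -5, c₂ = -5: w = (-5)·v₁ + (-5)·v₂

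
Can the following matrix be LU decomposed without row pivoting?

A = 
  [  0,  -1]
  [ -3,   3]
No.
A[1,1] = 0 but A[2,1] = -3 ≠ 0. Any LU with L unit lower triangular has (LU)[1,1] = U[1,1] and (LU)[2,1] = L[2,1]·U[1,1]; matching A forces U[1,1] = 0, which then forces (LU)[2,1] = 0 ≠ -3. A row swap (pivoting) is required.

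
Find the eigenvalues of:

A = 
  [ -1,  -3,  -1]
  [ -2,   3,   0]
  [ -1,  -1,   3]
λ = 4, (1 + √33)/2, (1 - √33)/2  (≈ 4, 3.372, -2.372)

Characteristic polynomial: det(λI - A) = λ³ - 5λ² - 4λ + 32
Testing integer divisors of the constant term: p(4) = 0, so (λ - 4) is a factor:
p(λ) = (λ - 4)(λ² - λ - 8)
λ² - λ - 8 = 0  ⇒  λ = (1 ± √((-1)² - 4·(-8)))/2 = (1 ± √(33))/2
  = (1 + √33)/2,  (1 - √33)/2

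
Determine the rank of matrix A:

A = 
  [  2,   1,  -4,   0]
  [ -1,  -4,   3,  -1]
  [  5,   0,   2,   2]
rank(A) = 3

Row reduce:
R2 → R2 + (1/2)·R1
R3 → R3 - (5/2)·R1
R3 → R3 - (5/7)·R2
REF = 
  [   2,    1,   -4,    0]
  [   0, -7/2,    1,   -1]
  [   0,    0, 79/7, 19/7]
Pivot columns: 1, 2, 3 → 3 pivots.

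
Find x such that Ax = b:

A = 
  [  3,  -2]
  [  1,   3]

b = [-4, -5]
x = [-2, -1]

Row reduce the augmented matrix [A|b]:
R2 → R2 - (1/3)·R1
REF = 
  [    3,    -2,    -4]
  [    0,  11/3, -11/3]

Back-substitution:
x₂ = (-11/3) / (11/3) = -1
x₁ = (-4 - (-2)(-1)) / 3 = -2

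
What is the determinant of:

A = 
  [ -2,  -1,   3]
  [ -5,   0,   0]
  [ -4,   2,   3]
Cofactor expansion along row 1:
det(A) = (-2)·((0)(3) - (0)(2)) - (-1)·((-5)(3) - (0)(-4)) + (3)·((-5)(2) - (0)(-4))
  = (-2)(0) - (-1)(-15) + (3)(-10)
  = -45

det(A) = -45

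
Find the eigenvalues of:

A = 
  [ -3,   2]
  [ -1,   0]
tr(A) = -3, det(A) = 2
Characteristic polynomial: λ² - tr(A)λ + det(A) = λ² + 3λ + 2
λ² + 3λ + 2 = (λ + 2)(λ + 1)

λ = -1, -2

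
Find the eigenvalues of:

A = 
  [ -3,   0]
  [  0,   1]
λ = 1, -3

tr(A) = -2, det(A) = -3
Characteristic polynomial: λ² - tr(A)λ + det(A) = λ² + 2λ - 3
λ² + 2λ - 3 = (λ + 3)(λ - 1)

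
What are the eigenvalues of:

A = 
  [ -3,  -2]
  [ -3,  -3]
λ = -3 + √6, -3 - √6  (≈ -0.5505, -5.449)

tr(A) = -6, det(A) = 3
Characteristic polynomial: λ² - tr(A)λ + det(A) = λ² + 6λ + 3
λ² + 6λ + 3 = 0  ⇒  λ = (-6 ± √((6)² - 4·(3)))/2 = (-6 ± √(24))/2
  = -3 + √6,  -3 - √6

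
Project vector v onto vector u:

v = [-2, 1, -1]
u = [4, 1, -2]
v·u = (-2)(4) + (1)(1) + (-1)(-2) = -5
u·u = (4)² + (1)² + (-2)² = 21
proj_u(v) = (v·u / u·u) × u = (-5/21) × u

proj_u(v) = [-20/21, -5/21, 10/21]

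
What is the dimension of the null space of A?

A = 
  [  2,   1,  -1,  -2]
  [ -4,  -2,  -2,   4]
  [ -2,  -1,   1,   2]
nullity(A) = 2

Row reduce:
R2 → R2 + (2)·R1
R3 → R3 + (1)·R1
REF = 
  [  2,   1,  -1,  -2]
  [  0,   0,  -4,   0]
  [  0,   0,   0,   0]
Pivot columns: 1, 3 → 2 pivots.
rank(A) = 2, so nullity(A) = 4 - 2 = 2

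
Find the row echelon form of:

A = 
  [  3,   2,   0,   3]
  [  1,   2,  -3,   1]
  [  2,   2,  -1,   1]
Row operations:
R2 → R2 - (1/3)·R1
R3 → R3 - (2/3)·R1
R3 → R3 - (1/2)·R2

Resulting echelon form:
REF = 
  [  3,   2,   0,   3]
  [  0, 4/3,  -3,   0]
  [  0,   0, 1/2,  -1]

Rank = 3 (number of non-zero pivot rows).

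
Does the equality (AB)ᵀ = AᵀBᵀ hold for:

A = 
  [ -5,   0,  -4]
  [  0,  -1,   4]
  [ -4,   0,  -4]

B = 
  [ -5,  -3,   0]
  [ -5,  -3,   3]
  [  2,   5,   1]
No

(AB)ᵀ = 
  [ 17,  13,  12]
  [ -5,  23,  -8]
  [ -4,   1,  -4]

AᵀBᵀ = 
  [ 25,  13, -14]
  [  3,   3,  -5]
  [  8,  -4,   8]

The two matrices differ, so (AB)ᵀ ≠ AᵀBᵀ in general. The correct identity is (AB)ᵀ = BᵀAᵀ.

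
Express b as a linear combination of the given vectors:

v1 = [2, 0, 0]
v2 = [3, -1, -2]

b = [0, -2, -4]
c1 = -3, c2 = 2

b = -3·v1 + 2·v2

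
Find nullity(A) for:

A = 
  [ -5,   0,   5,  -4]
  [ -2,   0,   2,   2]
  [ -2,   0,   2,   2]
nullity(A) = 2

Row reduce:
R2 → R2 - (2/5)·R1
R3 → R3 - (2/5)·R1
R3 → R3 - (1)·R2
REF = 
  [  -5,    0,    5,   -4]
  [   0,    0,    0, 18/5]
  [   0,    0,    0,    0]
Pivot columns: 1, 4 → 2 pivots.
rank(A) = 2, so nullity(A) = 4 - 2 = 2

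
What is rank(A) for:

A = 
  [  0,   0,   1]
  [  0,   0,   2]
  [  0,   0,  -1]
rank(A) = 1

Row reduce:
R2 → R2 - (2)·R1
R3 → R3 + (1)·R1
REF = 
  [  0,   0,   1]
  [  0,   0,   0]
  [  0,   0,   0]
Pivot columns: 3 → 1 pivot.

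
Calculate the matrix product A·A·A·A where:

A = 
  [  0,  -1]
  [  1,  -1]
A² = A·A:
A²[1,1] = (0)(0) + (-1)(1) = -1
A²[1,2] = (0)(-1) + (-1)(-1) = 1
A²[2,1] = (1)(0) + (-1)(1) = -1
A²[2,2] = (1)(-1) + (-1)(-1) = 0
A² = 
  [ -1,   1]
  [ -1,   0]

A^3 = A^2·A:
A^3[1,1] = (-1)(0) + (1)(1) = 1
A^3[1,2] = (-1)(-1) + (1)(-1) = 0
A^3[2,1] = (-1)(0) + (0)(1) = 0
A^3[2,2] = (-1)(-1) + (0)(-1) = 1
A^3 = 
  [  1,   0]
  [  0,   1]

A^4 = A^3·A:
A^4[1,1] = (1)(0) + (0)(1) = 0
A^4[1,2] = (1)(-1) + (0)(-1) = -1
A^4[2,1] = (0)(0) + (1)(1) = 1
A^4[2,2] = (0)(-1) + (1)(-1) = -1
A^4 = 
  [  0,  -1]
  [  1,  -1]

Therefore
A^4 = 
  [  0,  -1]
  [  1,  -1]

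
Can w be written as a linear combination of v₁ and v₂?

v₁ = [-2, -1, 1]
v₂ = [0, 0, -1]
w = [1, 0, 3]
No

Form the augmented matrix and row-reduce:
[v₁|v₂|w] = 
  [ -2,   0,   1]
  [ -1,   0,   0]
  [  1,  -1,   3]
R2 → R2 - (1/2)·R1
R3 → R3 + (1/2)·R1
Swap R2 ↔ R3
REF = 
  [  -2,    0,    1]
  [   0,   -1,  7/2]
  [   0,    0, -1/2]

Row 3 reads [0 0 | -1/2], i.e. 0 = -1/2, so the system is inconsistent and w ∉ span{v₁, v₂}.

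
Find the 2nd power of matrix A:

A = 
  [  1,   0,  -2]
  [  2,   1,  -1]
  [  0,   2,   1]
A² = A·A:
A²[1,1] = (1)(1) + (0)(2) + (-2)(0) = 1
A²[1,2] = (1)(0) + (0)(1) + (-2)(2) = -4
A²[1,3] = (1)(-2) + (0)(-1) + (-2)(1) = -4
A²[2,1] = (2)(1) + (1)(2) + (-1)(0) = 4
A²[2,2] = (2)(0) + (1)(1) + (-1)(2) = -1
A²[2,3] = (2)(-2) + (1)(-1) + (-1)(1) = -6
A²[3,1] = (0)(1) + (2)(2) + (1)(0) = 4
A²[3,2] = (0)(0) + (2)(1) + (1)(2) = 4
A²[3,3] = (0)(-2) + (2)(-1) + (1)(1) = -1
A² = 
  [  1,  -4,  -4]
  [  4,  -1,  -6]
  [  4,   4,  -1]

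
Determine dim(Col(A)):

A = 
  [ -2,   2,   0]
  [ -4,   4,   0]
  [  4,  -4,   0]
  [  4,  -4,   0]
dim(Col(A)) = 1

Row reduce:
R2 → R2 - (2)·R1
R3 → R3 + (2)·R1
R4 → R4 + (2)·R1
REF = 
  [ -2,   2,   0]
  [  0,   0,   0]
  [  0,   0,   0]
  [  0,   0,   0]
Pivot columns: 1 → 1 pivot.
dim(Col(A)) = number of pivot columns = 1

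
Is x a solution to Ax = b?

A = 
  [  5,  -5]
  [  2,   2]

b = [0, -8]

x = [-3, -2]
No

Ax = [-5, -10] ≠ b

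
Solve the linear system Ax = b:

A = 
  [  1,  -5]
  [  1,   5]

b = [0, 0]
Row reduce the augmented matrix [A|b]:
R2 → R2 - (1)·R1
REF = 
  [  1,  -5,   0]
  [  0,  10,   0]

Back-substitution:
x₂ = 0 / 10 = 0
x₁ = (0 - (-5)(0)) / 1 = 0

x = [0, 0]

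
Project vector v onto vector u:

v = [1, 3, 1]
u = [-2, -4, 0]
v·u = (1)(-2) + (3)(-4) + (1)(0) = -14
u·u = (-2)² + (-4)² + (0)² = 20
proj_u(v) = (v·u / u·u) × u = (-14/20) × u = (-7/10) × u

proj_u(v) = [7/5, 14/5, 0]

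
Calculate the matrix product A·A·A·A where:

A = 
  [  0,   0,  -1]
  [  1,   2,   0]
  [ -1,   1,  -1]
A² = A·A:
A²[1,1] = (0)(0) + (0)(1) + (-1)(-1) = 1
A²[1,2] = (0)(0) + (0)(2) + (-1)(1) = -1
A²[1,3] = (0)(-1) + (0)(0) + (-1)(-1) = 1
A²[2,1] = (1)(0) + (2)(1) + (0)(-1) = 2
A²[2,2] = (1)(0) + (2)(2) + (0)(1) = 4
A²[2,3] = (1)(-1) + (2)(0) + (0)(-1) = -1
A²[3,1] = (-1)(0) + (1)(1) + (-1)(-1) = 2
A²[3,2] = (-1)(0) + (1)(2) + (-1)(1) = 1
A²[3,3] = (-1)(-1) + (1)(0) + (-1)(-1) = 2
A² = 
  [  1,  -1,   1]
  [  2,   4,  -1]
  [  2,   1,   2]

A^3 = A^2·A:
A^3[1,1] = (1)(0) + (-1)(1) + (1)(-1) = -2
A^3[1,2] = (1)(0) + (-1)(2) + (1)(1) = -1
A^3[1,3] = (1)(-1) + (-1)(0) + (1)(-1) = -2
A^3[2,1] = (2)(0) + (4)(1) + (-1)(-1) = 5
A^3[2,2] = (2)(0) + (4)(2) + (-1)(1) = 7
A^3[2,3] = (2)(-1) + (4)(0) + (-1)(-1) = -1
A^3[3,1] = (2)(0) + (1)(1) + (2)(-1) = -1
A^3[3,2] = (2)(0) + (1)(2) + (2)(1) = 4
A^3[3,3] = (2)(-1) + (1)(0) + (2)(-1) = -4
A^3 = 
  [ -2,  -1,  -2]
  [  5,   7,  -1]
  [ -1,   4,  -4]

A^4 = A^3·A:
A^4[1,1] = (-2)(0) + (-1)(1) + (-2)(-1) = 1
A^4[1,2] = (-2)(0) + (-1)(2) + (-2)(1) = -4
A^4[1,3] = (-2)(-1) + (-1)(0) + (-2)(-1) = 4
A^4[2,1] = (5)(0) + (7)(1) + (-1)(-1) = 8
A^4[2,2] = (5)(0) + (7)(2) + (-1)(1) = 13
A^4[2,3] = (5)(-1) + (7)(0) + (-1)(-1) = -4
A^4[3,1] = (-1)(0) + (4)(1) + (-4)(-1) = 8
A^4[3,2] = (-1)(0) + (4)(2) + (-4)(1) = 4
A^4[3,3] = (-1)(-1) + (4)(0) + (-4)(-1) = 5
A^4 = 
  [  1,  -4,   4]
  [  8,  13,  -4]
  [  8,   4,   5]

Therefore
A^4 = 
  [  1,  -4,   4]
  [  8,  13,  -4]
  [  8,   4,   5]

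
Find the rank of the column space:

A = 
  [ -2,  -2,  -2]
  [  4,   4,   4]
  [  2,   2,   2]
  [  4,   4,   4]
dim(Col(A)) = 1

Row reduce:
R2 → R2 + (2)·R1
R3 → R3 + (1)·R1
R4 → R4 + (2)·R1
REF = 
  [ -2,  -2,  -2]
  [  0,   0,   0]
  [  0,   0,   0]
  [  0,   0,   0]
Pivot columns: 1 → 1 pivot.
dim(Col(A)) = number of pivot columns = 1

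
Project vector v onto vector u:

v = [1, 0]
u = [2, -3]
proj_u(v) = [4/13, -6/13]

v·u = (1)(2) + (0)(-3) = 2
u·u = (2)² + (-3)² = 13
proj_u(v) = (v·u / u·u) × u = (2/13) × u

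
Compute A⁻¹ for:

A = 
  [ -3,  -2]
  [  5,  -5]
det(A) = (-3)(-5) - (-2)(5) = 25
For a 2×2 matrix, A⁻¹ = (1/det(A)) · [[d, -b], [-c, a]]
    = (1/25) · [[-5, 2], [-5, -3]]

A⁻¹ = 
  [ -1/5,  2/25]
  [ -1/5, -3/25]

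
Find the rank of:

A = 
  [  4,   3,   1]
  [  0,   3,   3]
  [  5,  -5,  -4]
rank(A) = 3

Row reduce:
R3 → R3 - (5/4)·R1
R3 → R3 + (35/12)·R2
REF = 
  [  4,   3,   1]
  [  0,   3,   3]
  [  0,   0, 7/2]
Pivot columns: 1, 2, 3 → 3 pivots.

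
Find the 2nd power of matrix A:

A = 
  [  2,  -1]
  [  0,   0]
A² = A·A:
A²[1,1] = (2)(2) + (-1)(0) = 4
A²[1,2] = (2)(-1) + (-1)(0) = -2
A²[2,1] = (0)(2) + (0)(0) = 0
A²[2,2] = (0)(-1) + (0)(0) = 0
A² = 
  [  4,  -2]
  [  0,   0]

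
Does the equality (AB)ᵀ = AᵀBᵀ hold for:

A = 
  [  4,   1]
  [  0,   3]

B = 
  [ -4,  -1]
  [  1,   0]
No

(AB)ᵀ = 
  [-15,   3]
  [ -4,   0]

AᵀBᵀ = 
  [-16,   4]
  [ -7,   1]

The two matrices differ, so (AB)ᵀ ≠ AᵀBᵀ in general. The correct identity is (AB)ᵀ = BᵀAᵀ.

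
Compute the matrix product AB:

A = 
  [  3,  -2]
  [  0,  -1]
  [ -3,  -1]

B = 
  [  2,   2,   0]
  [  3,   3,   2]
AB = 
  [  0,   0,  -4]
  [ -3,  -3,  -2]
  [ -9,  -9,  -2]

A is 3×2 and B is 2×3, so AB is 3×3. Each entry is (row of A)·(column of B):
AB[1,1] = (3)(2) + (-2)(3) = 0
AB[1,2] = (3)(2) + (-2)(3) = 0
AB[1,3] = (3)(0) + (-2)(2) = -4
AB[2,1] = (0)(2) + (-1)(3) = -3
AB[2,2] = (0)(2) + (-1)(3) = -3
AB[2,3] = (0)(0) + (-1)(2) = -2
AB[3,1] = (-3)(2) + (-1)(3) = -9
AB[3,2] = (-3)(2) + (-1)(3) = -9
AB[3,3] = (-3)(0) + (-1)(2) = -2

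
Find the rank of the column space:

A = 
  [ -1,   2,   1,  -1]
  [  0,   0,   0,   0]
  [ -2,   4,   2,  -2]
Row reduce:
R3 → R3 - (2)·R1
REF = 
  [ -1,   2,   1,  -1]
  [  0,   0,   0,   0]
  [  0,   0,   0,   0]
Pivot columns: 1 → 1 pivot.
dim(Col(A)) = number of pivot columns = 1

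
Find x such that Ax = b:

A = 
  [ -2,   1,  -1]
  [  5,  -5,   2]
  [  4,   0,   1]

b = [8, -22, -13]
x = [-3, 1, -1]

Row reduce the augmented matrix [A|b]:
R2 → R2 + (5/2)·R1
R3 → R3 + (2)·R1
R3 → R3 + (4/5)·R2
REF = 
  [  -2,    1,   -1,    8]
  [   0, -5/2, -1/2,   -2]
  [   0,    0, -7/5,  7/5]

Back-substitution:
x₃ = (7/5) / (-7/5) = -1
x₂ = (-2 - (-1/2)(-1)) / (-5/2) = 1
x₁ = (8 - (1)(1) - (-1)(-1)) / (-2) = -3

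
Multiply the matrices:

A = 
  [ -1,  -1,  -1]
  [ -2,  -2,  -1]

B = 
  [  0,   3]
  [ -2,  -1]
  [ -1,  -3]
AB = 
  [  3,   1]
  [  5,  -1]

A is 2×3 and B is 3×2, so AB is 2×2. Each entry is (row of A)·(column of B):
AB[1,1] = (-1)(0) + (-1)(-2) + (-1)(-1) = 3
AB[1,2] = (-1)(3) + (-1)(-1) + (-1)(-3) = 1
AB[2,1] = (-2)(0) + (-2)(-2) + (-1)(-1) = 5
AB[2,2] = (-2)(3) + (-2)(-1) + (-1)(-3) = -1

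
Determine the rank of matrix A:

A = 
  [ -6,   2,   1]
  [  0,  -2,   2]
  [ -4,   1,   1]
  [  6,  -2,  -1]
Row reduce:
R3 → R3 - (2/3)·R1
R4 → R4 + (1)·R1
R3 → R3 - (1/6)·R2
REF = 
  [ -6,   2,   1]
  [  0,  -2,   2]
  [  0,   0,   0]
  [  0,   0,   0]
Pivot columns: 1, 2 → 2 pivots.

rank(A) = 2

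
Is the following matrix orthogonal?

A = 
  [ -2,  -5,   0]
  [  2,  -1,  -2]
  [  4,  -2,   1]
No

AᵀA = 
  [ 24,   0,   0]
  [  0,  30,   0]
  [  0,   0,   5]
≠ I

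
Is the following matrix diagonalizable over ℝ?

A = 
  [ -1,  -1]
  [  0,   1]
Yes

tr(A) = 0, det(A) = -1
Characteristic polynomial: λ² - tr(A)λ + det(A) = λ² - 1
λ² - 1 = (λ + 1)(λ - 1)
Eigenvalues: 1, -1
λ=-1: alg. mult. = 1, geom. mult. = 2 - rank(A - (-1)I) = 2 - 1 = 1
λ=1: alg. mult. = 1, geom. mult. = 2 - rank(A - (1)I) = 2 - 1 = 1
Sum of geometric multiplicities equals n, so A has n independent eigenvectors.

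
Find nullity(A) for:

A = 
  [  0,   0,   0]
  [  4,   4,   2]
nullity(A) = 2

Row reduce:
Swap R1 ↔ R2
REF = 
  [  4,   4,   2]
  [  0,   0,   0]
Pivot columns: 1 → 1 pivot.
rank(A) = 1, so nullity(A) = 3 - 1 = 2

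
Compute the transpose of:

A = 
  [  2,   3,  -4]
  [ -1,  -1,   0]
Aᵀ = 
  [  2,  -1]
  [  3,  -1]
  [ -4,   0]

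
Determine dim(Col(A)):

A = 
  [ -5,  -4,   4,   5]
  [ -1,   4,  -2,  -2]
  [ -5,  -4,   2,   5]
dim(Col(A)) = 3

Row reduce:
R2 → R2 - (1/5)·R1
R3 → R3 - (1)·R1
REF = 
  [   -5,    -4,     4,     5]
  [    0,  24/5, -14/5,    -3]
  [    0,     0,    -2,     0]
Pivot columns: 1, 2, 3 → 3 pivots.
dim(Col(A)) = number of pivot columns = 3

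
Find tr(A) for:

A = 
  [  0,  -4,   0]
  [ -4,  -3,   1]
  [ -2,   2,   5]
2

tr(A) = 0 + -3 + 5 = 2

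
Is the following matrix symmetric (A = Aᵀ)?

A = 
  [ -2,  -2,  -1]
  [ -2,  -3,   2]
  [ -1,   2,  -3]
Yes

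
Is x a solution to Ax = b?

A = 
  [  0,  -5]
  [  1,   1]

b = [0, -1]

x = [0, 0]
No

Ax = [0, 0] ≠ b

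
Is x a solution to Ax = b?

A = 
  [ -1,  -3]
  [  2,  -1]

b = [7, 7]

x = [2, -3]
Yes

Ax = [7, 7] = b ✓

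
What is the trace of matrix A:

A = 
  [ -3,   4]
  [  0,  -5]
-8

tr(A) = -3 + -5 = -8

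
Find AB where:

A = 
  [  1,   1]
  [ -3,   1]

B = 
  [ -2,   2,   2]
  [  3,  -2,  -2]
A is 2×2 and B is 2×3, so AB is 2×3. Each entry is (row of A)·(column of B):
AB[1,1] = (1)(-2) + (1)(3) = 1
AB[1,2] = (1)(2) + (1)(-2) = 0
AB[1,3] = (1)(2) + (1)(-2) = 0
AB[2,1] = (-3)(-2) + (1)(3) = 9
AB[2,2] = (-3)(2) + (1)(-2) = -8
AB[2,3] = (-3)(2) + (1)(-2) = -8

AB = 
  [  1,   0,   0]
  [  9,  -8,  -8]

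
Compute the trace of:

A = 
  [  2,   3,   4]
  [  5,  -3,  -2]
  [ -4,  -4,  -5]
-6

tr(A) = 2 + -3 + -5 = -6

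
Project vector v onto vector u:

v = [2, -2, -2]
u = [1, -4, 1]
proj_u(v) = [4/9, -16/9, 4/9]

v·u = (2)(1) + (-2)(-4) + (-2)(1) = 8
u·u = (1)² + (-4)² + (1)² = 18
proj_u(v) = (v·u / u·u) × u = (8/18) × u = (4/9) × u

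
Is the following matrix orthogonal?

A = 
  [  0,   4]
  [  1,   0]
No

AᵀA = 
  [  1,   0]
  [  0,  16]
≠ I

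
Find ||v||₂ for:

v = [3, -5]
5.831

||v||₂ = √((3)² + (-5)²) = √34 = 5.831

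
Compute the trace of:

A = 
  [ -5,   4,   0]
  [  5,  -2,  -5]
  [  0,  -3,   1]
-6

tr(A) = -5 + -2 + 1 = -6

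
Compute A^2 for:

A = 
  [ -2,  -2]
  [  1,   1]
A² = A·A:
A²[1,1] = (-2)(-2) + (-2)(1) = 2
A²[1,2] = (-2)(-2) + (-2)(1) = 2
A²[2,1] = (1)(-2) + (1)(1) = -1
A²[2,2] = (1)(-2) + (1)(1) = -1
A² = 
  [  2,   2]
  [ -1,  -1]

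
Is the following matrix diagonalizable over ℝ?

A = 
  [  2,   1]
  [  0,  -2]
Yes

tr(A) = 0, det(A) = -4
Characteristic polynomial: λ² - tr(A)λ + det(A) = λ² - 4
λ² - 4 = (λ + 2)(λ - 2)
Eigenvalues: 2, -2
λ=-2: alg. mult. = 1, geom. mult. = 2 - rank(A - (-2)I) = 2 - 1 = 1
λ=2: alg. mult. = 1, geom. mult. = 2 - rank(A - (2)I) = 2 - 1 = 1
Sum of geometric multiplicities equals n, so A has n independent eigenvectors.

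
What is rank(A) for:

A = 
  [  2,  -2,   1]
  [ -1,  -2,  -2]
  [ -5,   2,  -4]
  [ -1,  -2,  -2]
Row reduce:
R2 → R2 + (1/2)·R1
R3 → R3 + (5/2)·R1
R4 → R4 + (1/2)·R1
R3 → R3 - (1)·R2
R4 → R4 - (1)·R2
REF = 
  [   2,   -2,    1]
  [   0,   -3, -3/2]
  [   0,    0,    0]
  [   0,    0,    0]
Pivot columns: 1, 2 → 2 pivots.

rank(A) = 2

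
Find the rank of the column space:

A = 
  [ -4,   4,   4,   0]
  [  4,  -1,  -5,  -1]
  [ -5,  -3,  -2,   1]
Row reduce:
R2 → R2 + (1)·R1
R3 → R3 - (5/4)·R1
R3 → R3 + (8/3)·R2
REF = 
  [   -4,     4,     4,     0]
  [    0,     3,    -1,    -1]
  [    0,     0, -29/3,  -5/3]
Pivot columns: 1, 2, 3 → 3 pivots.
dim(Col(A)) = number of pivot columns = 3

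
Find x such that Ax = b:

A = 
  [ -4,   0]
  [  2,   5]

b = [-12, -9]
x = [3, -3]

Row reduce the augmented matrix [A|b]:
R2 → R2 + (1/2)·R1
REF = 
  [ -4,   0, -12]
  [  0,   5, -15]

Back-substitution:
x₂ = (-15) / 5 = -3
x₁ = (-12 - (0)(-3)) / (-4) = 3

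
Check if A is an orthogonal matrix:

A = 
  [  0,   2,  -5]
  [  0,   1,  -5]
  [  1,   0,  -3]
No

AᵀA = 
  [  1,   0,  -3]
  [  0,   5, -15]
  [ -3, -15,  59]
≠ I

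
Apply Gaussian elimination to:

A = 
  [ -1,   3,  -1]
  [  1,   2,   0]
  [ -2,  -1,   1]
Row operations:
R2 → R2 + (1)·R1
R3 → R3 - (2)·R1
R3 → R3 + (7/5)·R2

Resulting echelon form:
REF = 
  [ -1,   3,  -1]
  [  0,   5,  -1]
  [  0,   0, 8/5]

Rank = 3 (number of non-zero pivot rows).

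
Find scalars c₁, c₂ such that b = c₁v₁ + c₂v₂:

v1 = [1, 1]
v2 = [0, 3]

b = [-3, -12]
c1 = -3, c2 = -3

b = -3·v1 + -3·v2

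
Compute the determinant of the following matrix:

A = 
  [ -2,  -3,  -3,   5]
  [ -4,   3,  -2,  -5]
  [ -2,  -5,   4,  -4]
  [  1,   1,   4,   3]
Cofactor expansion along row 1: det(A) = a₁₁M₁₁ - a₁₂M₁₂ + a₁₃M₁₃ - a₁₄M₁₄

M₁₁ = det[[3, -2, -5]; [-5, 4, -4]; [1, 4, 3]]
  = (3)·((4)(3) - (-4)(4)) - (-2)·((-5)(3) - (-4)(1)) + (-5)·((-5)(4) - (4)(1))
  = (3)(28) - (-2)(-11) + (-5)(-24)
  = 182
M₁₂ = det[[-4, -2, -5]; [-2, 4, -4]; [1, 4, 3]]
  = (-4)·((4)(3) - (-4)(4)) - (-2)·((-2)(3) - (-4)(1)) + (-5)·((-2)(4) - (4)(1))
  = (-4)(28) - (-2)(-2) + (-5)(-12)
  = -56
M₁₃ = det[[-4, 3, -5]; [-2, -5, -4]; [1, 1, 3]]
  = (-4)·((-5)(3) - (-4)(1)) - (3)·((-2)(3) - (-4)(1)) + (-5)·((-2)(1) - (-5)(1))
  = (-4)(-11) - (3)(-2) + (-5)(3)
  = 35
M₁₄ = det[[-4, 3, -2]; [-2, -5, 4]; [1, 1, 4]]
  = (-4)·((-5)(4) - (4)(1)) - (3)·((-2)(4) - (4)(1)) + (-2)·((-2)(1) - (-5)(1))
  = (-4)(-24) - (3)(-12) + (-2)(3)
  = 126

det(A) = (-2)(182) - (-3)(-56) + (-3)(35) - (5)(126) = -1267

det(A) = -1267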